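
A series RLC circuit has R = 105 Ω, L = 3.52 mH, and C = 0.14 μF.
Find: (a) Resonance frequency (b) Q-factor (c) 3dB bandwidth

Step 1 — Resonance: ω₀ = 1/√(LC) = 1/√(0.00352·1.4e-07) = 4.505e+04 rad/s.
Step 2 — f₀ = ω₀/(2π) = 7169 Hz.
Step 3 — Series Q: Q = ω₀L/R = 4.505e+04·0.00352/105 = 1.51.
Step 4 — Bandwidth: Δω = ω₀/Q = 2.983e+04 rad/s; BW = Δω/(2π) = 4748 Hz.

(a) f₀ = 7169 Hz  (b) Q = 1.51  (c) BW = 4748 Hz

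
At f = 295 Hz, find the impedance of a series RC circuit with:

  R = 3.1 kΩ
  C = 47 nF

Step 1 — Angular frequency: ω = 2π·f = 2π·295 = 1854 rad/s.
Step 2 — Component impedances:
  R: Z = R = 3100 Ω
  C: Z = 1/(jωC) = -j/(ω·C) = 0 - j1.148e+04 Ω
Step 3 — Series combination: Z_total = R + C = 3100 - j1.148e+04 Ω = 1.189e+04∠-74.9° Ω.

Z = 3100 - j1.148e+04 Ω = 1.189e+04∠-74.9° Ω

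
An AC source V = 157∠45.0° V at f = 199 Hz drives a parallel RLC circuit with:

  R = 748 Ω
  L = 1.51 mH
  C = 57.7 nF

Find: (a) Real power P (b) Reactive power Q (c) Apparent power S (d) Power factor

Step 1 — Angular frequency: ω = 2π·f = 2π·199 = 1250 rad/s.
Step 2 — Component impedances:
  R: Z = R = 748 Ω
  L: Z = jωL = j·1250·0.00151 = 0 + j1.888 Ω
  C: Z = 1/(jωC) = -j/(ω·C) = 0 - j1.386e+04 Ω
Step 3 — Parallel combination: 1/Z_total = 1/R + 1/L + 1/C; Z_total = 0.004767 + j1.888 Ω = 1.888∠89.9° Ω.
Step 4 — Source phasor: V = 157∠45.0° V = 111 + j111 V.
Step 5 — Current: I = V / Z = 58.94 - j58.64 A = 83.14∠-44.9° A.
Step 6 — Complex power: S = V·I* = 32.95 + j1.305e+04 VA.
Step 7 — Real power: P = Re(S) = 32.95 W.
Step 8 — Reactive power: Q = Im(S) = 1.305e+04 VAR.
Step 9 — Apparent power: |S| = 1.305e+04 VA.
Step 10 — Power factor: PF = P/|S| = 0.002524 (lagging).

(a) P = 32.95 W  (b) Q = 1.305e+04 VAR  (c) S = 1.305e+04 VA  (d) PF = 0.002524 (lagging)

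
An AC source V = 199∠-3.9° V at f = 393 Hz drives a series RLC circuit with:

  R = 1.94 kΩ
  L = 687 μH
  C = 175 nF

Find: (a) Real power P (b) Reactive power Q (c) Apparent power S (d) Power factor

Step 1 — Angular frequency: ω = 2π·f = 2π·393 = 2469 rad/s.
Step 2 — Component impedances:
  R: Z = R = 1940 Ω
  L: Z = jωL = j·2469·0.000687 = 0 + j1.696 Ω
  C: Z = 1/(jωC) = -j/(ω·C) = 0 - j2314 Ω
Step 3 — Series combination: Z_total = R + L + C = 1940 - j2312 Ω = 3018∠-50.0° Ω.
Step 4 — Source phasor: V = 199∠-3.9° V = 198.5 - j13.54 V.
Step 5 — Current: I = V / Z = 0.04571 + j0.04751 A = 0.06593∠46.1° A.
Step 6 — Complex power: S = V·I* = 8.432 - j10.05 VA.
Step 7 — Real power: P = Re(S) = 8.432 W.
Step 8 — Reactive power: Q = Im(S) = -10.05 VAR.
Step 9 — Apparent power: |S| = 13.12 VA.
Step 10 — Power factor: PF = P/|S| = 0.6427 (leading).

(a) P = 8.432 W  (b) Q = -10.05 VAR  (c) S = 13.12 VA  (d) PF = 0.6427 (leading)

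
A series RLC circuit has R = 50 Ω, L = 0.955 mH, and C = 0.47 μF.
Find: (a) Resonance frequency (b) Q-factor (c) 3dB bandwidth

Step 1 — Resonance condition Im(Z)=0 gives ω₀ = 1/√(LC).
Step 2 — ω₀ = 1/√(0.000955·4.7e-07) = 4.72e+04 rad/s.
Step 3 — f₀ = ω₀/(2π) = 7512 Hz.
Step 4 — Series Q: Q = ω₀L/R = 4.72e+04·0.000955/50 = 0.9015.
Step 5 — 3dB bandwidth: Δω = ω₀/Q = 5.236e+04 rad/s; BW = Δω/(2π) = 8333 Hz.

(a) f₀ = 7512 Hz  (b) Q = 0.9015  (c) BW = 8333 Hz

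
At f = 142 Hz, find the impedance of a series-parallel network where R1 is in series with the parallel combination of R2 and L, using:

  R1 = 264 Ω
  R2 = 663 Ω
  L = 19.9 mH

Step 1 — Angular frequency: ω = 2π·f = 2π·142 = 892.2 rad/s.
Step 2 — Component impedances:
  R1: Z = R = 264 Ω
  R2: Z = R = 663 Ω
  L: Z = jωL = j·892.2·0.0199 = 0 + j17.76 Ω
Step 3 — Parallel branch: R2 || L = 1/(1/R2 + 1/L) = 0.4751 + j17.74 Ω.
Step 4 — Series with R1: Z_total = R1 + (R2 || L) = 264.5 + j17.74 Ω = 265.1∠3.8° Ω.

Z = 264.5 + j17.74 Ω = 265.1∠3.8° Ω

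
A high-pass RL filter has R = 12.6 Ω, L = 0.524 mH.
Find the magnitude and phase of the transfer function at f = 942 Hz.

Step 1 — Angular frequency: ω = 2π·942 = 5919 rad/s.
Step 2 — Transfer function: H(jω) = jωL/(R + jωL).
Step 3 — Numerator jωL = j·3.101; denominator R + jωL = 12.6 + j3.101.
Step 4 — H = 0.05713 + j0.2321.
Step 5 — Magnitude: |H| = 0.239 (-12.4 dB); phase: φ = 76.2°.

|H| = 0.239 (-12.4 dB), φ = 76.2°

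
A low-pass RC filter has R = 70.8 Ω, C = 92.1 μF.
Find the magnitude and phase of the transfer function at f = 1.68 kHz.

Step 1 — Angular frequency: ω = 2π·1680 = 1.056e+04 rad/s.
Step 2 — Transfer function: H(jω) = 1/(1 + jωRC).
Step 3 — Denominator: 1 + jωRC = 1 + j·1.056e+04·70.8·9.21e-05 = 1 + j68.83.
Step 4 — H = 0.000211 - j0.01453.
Step 5 — Magnitude: |H| = 0.01453 (-36.8 dB); phase: φ = -89.2°.

|H| = 0.01453 (-36.8 dB), φ = -89.2°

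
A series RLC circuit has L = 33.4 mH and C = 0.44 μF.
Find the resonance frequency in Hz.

Step 1 — Resonance condition Im(Z)=0 gives ω₀ = 1/√(LC).
Step 2 — ω₀ = 1/√(0.0334·4.4e-07) = 8249 rad/s.
Step 3 — f₀ = ω₀/(2π) = 1313 Hz.

f₀ = 1313 Hz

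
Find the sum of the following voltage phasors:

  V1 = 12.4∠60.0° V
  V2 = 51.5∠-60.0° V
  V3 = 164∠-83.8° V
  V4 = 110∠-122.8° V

Step 1 — Convert each phasor to rectangular form:
  V1 = 12.4·(cos(60.0°) + j·sin(60.0°)) = 6.2 + j10.74 V
  V2 = 51.5·(cos(-60.0°) + j·sin(-60.0°)) = 25.75 - j44.6 V
  V3 = 164·(cos(-83.8°) + j·sin(-83.8°)) = 17.71 - j163 V
  V4 = 110·(cos(-122.8°) + j·sin(-122.8°)) = -59.59 - j92.46 V
Step 2 — Sum components: V_total = -9.926 - j289.4 V.
Step 3 — Convert to polar: |V_total| = 289.5 V, ∠V_total = -92.0°.

V_total = 289.5∠-92.0° V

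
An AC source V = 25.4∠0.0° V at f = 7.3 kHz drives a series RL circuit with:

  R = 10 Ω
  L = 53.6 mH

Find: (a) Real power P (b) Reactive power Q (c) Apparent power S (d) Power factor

Step 1 — Angular frequency: ω = 2π·f = 2π·7300 = 4.587e+04 rad/s.
Step 2 — Component impedances:
  R: Z = R = 10 Ω
  L: Z = jωL = j·4.587e+04·0.0536 = 0 + j2458 Ω
Step 3 — Series combination: Z_total = R + L = 10 + j2458 Ω = 2459∠89.8° Ω.
Step 4 — Source phasor: V = 25.4∠0.0° V = 25.4 V.
Step 5 — Current: I = V / Z = 4.202e-05 - j0.01033 A = 0.01033∠-89.8° A.
Step 6 — Complex power: S = V·I* = 0.001067 + j0.2624 VA.
Step 7 — Real power: P = Re(S) = 0.001067 W.
Step 8 — Reactive power: Q = Im(S) = 0.2624 VAR.
Step 9 — Apparent power: |S| = 0.2624 VA.
Step 10 — Power factor: PF = P/|S| = 0.004068 (lagging).

(a) P = 0.001067 W  (b) Q = 0.2624 VAR  (c) S = 0.2624 VA  (d) PF = 0.004068 (lagging)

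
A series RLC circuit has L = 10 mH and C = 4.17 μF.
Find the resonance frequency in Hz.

Step 1 — Resonance condition Im(Z)=0 gives ω₀ = 1/√(LC).
Step 2 — ω₀ = 1/√(0.01·4.17e-06) = 4897 rad/s.
Step 3 — f₀ = ω₀/(2π) = 779.4 Hz.

f₀ = 779.4 Hz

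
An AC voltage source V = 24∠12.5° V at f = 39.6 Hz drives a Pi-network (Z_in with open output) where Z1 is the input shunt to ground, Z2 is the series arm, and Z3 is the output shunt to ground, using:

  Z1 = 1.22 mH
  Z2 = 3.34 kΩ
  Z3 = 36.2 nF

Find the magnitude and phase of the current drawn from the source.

Step 1 — Angular frequency: ω = 2π·f = 2π·39.6 = 248.8 rad/s.
Step 2 — Component impedances:
  Z1: Z = jωL = j·248.8·0.00122 = 0 + j0.3036 Ω
  Z2: Z = R = 3340 Ω
  Z3: Z = 1/(jωC) = -j/(ω·C) = 0 - j1.11e+05 Ω
Step 3 — With open output, the series arm Z2 and the output shunt Z3 appear in series to ground: Z2 + Z3 = 3340 - j1.11e+05 Ω.
Step 4 — Parallel with input shunt Z1: Z_in = Z1 || (Z2 + Z3) = 2.495e-08 + j0.3036 Ω = 0.3036∠90.0° Ω.
Step 5 — Source phasor: V = 24∠12.5° V = 23.43 + j5.195 V.
Step 6 — Ohm's law: I = V / Z_total = (23.43 + j5.195) / (2.495e-08 + j0.3036) = 17.11 - j77.19 A.
Step 7 — Convert to polar: |I| = 79.06 A, ∠I = -77.5°.

I = 79.06∠-77.5° A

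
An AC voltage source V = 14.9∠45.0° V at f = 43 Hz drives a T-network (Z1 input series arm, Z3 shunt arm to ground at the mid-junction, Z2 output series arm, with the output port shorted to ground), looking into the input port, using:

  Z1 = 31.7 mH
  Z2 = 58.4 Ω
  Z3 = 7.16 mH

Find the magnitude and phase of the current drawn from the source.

Step 1 — Angular frequency: ω = 2π·f = 2π·43 = 270.2 rad/s.
Step 2 — Component impedances:
  Z1: Z = jωL = j·270.2·0.0317 = 0 + j8.565 Ω
  Z2: Z = R = 58.4 Ω
  Z3: Z = jωL = j·270.2·0.00716 = 0 + j1.934 Ω
Step 3 — With the output port shorted to ground, the output series arm Z2 runs from the junction to ground; the shunt arm Z3 also runs from the junction to ground. They appear in parallel: Z3 || Z2 = 0.06401 + j1.932 Ω.
Step 4 — Series with input arm Z1: Z_in = Z1 + (Z3 || Z2) = 0.06401 + j10.5 Ω = 10.5∠89.7° Ω.
Step 5 — Source phasor: V = 14.9∠45.0° V = 10.54 + j10.54 V.
Step 6 — Ohm's law: I = V / Z_total = (10.54 + j10.54) / (0.06401 + j10.5) = 1.01 - j0.9976 A.
Step 7 — Convert to polar: |I| = 1.419 A, ∠I = -44.7°.

I = 1.419∠-44.7° A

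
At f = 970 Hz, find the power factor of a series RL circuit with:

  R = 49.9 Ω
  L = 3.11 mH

Step 1 — Angular frequency: ω = 2π·f = 2π·970 = 6095 rad/s.
Step 2 — Component impedances:
  R: Z = R = 49.9 Ω
  L: Z = jωL = j·6095·0.00311 = 0 + j18.95 Ω
Step 3 — Series combination: Z_total = R + L = 49.9 + j18.95 Ω = 53.38∠20.8° Ω.
Step 4 — Power factor: PF = cos(φ) = Re(Z)/|Z| = 49.9/53.38 = 0.9348.
Step 5 — Type: Im(Z) = 18.95 ⇒ lagging (phase φ = 20.8°).

PF = 0.9348 (lagging, φ = 20.8°)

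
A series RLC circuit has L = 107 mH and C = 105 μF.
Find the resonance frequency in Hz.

Step 1 — Resonance condition Im(Z)=0 gives ω₀ = 1/√(LC).
Step 2 — ω₀ = 1/√(0.107·0.000105) = 298.3 rad/s.
Step 3 — f₀ = ω₀/(2π) = 47.48 Hz.

f₀ = 47.48 Hz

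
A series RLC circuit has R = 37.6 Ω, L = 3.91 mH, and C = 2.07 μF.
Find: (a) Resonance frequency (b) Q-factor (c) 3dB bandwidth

Step 1 — Resonance: ω₀ = 1/√(LC) = 1/√(0.00391·2.07e-06) = 1.112e+04 rad/s.
Step 2 — f₀ = ω₀/(2π) = 1769 Hz.
Step 3 — Series Q: Q = ω₀L/R = 1.112e+04·0.00391/37.6 = 1.156.
Step 4 — Bandwidth: Δω = ω₀/Q = 9616 rad/s; BW = Δω/(2π) = 1530 Hz.

(a) f₀ = 1769 Hz  (b) Q = 1.156  (c) BW = 1530 Hz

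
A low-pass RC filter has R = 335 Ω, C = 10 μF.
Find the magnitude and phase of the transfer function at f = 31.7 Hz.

Step 1 — Angular frequency: ω = 2π·31.7 = 199.2 rad/s.
Step 2 — Transfer function: H(jω) = 1/(1 + jωRC).
Step 3 — Denominator: 1 + jωRC = 1 + j·199.2·335·1e-05 = 1 + j0.6672.
Step 4 — H = 0.6919 - j0.4617.
Step 5 — Magnitude: |H| = 0.8318 (-1.6 dB); phase: φ = -33.7°.

|H| = 0.8318 (-1.6 dB), φ = -33.7°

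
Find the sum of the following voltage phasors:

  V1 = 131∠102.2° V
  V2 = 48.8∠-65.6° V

Step 1 — Convert each phasor to rectangular form:
  V1 = 131·(cos(102.2°) + j·sin(102.2°)) = -27.68 + j128 V
  V2 = 48.8·(cos(-65.6°) + j·sin(-65.6°)) = 20.16 - j44.44 V
Step 2 — Sum components: V_total = -7.524 + j83.6 V.
Step 3 — Convert to polar: |V_total| = 83.94 V, ∠V_total = 95.1°.

V_total = 83.94∠95.1° V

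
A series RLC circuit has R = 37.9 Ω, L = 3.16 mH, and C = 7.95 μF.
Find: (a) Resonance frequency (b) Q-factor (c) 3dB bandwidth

Step 1 — Resonance: ω₀ = 1/√(LC) = 1/√(0.00316·7.95e-06) = 6309 rad/s.
Step 2 — f₀ = ω₀/(2π) = 1004 Hz.
Step 3 — Series Q: Q = ω₀L/R = 6309·0.00316/37.9 = 0.526.
Step 4 — Bandwidth: Δω = ω₀/Q = 1.199e+04 rad/s; BW = Δω/(2π) = 1909 Hz.

(a) f₀ = 1004 Hz  (b) Q = 0.526  (c) BW = 1909 Hz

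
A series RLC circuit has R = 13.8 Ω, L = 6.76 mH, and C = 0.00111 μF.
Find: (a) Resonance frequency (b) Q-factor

Step 1 — Resonance condition Im(Z)=0 gives ω₀ = 1/√(LC).
Step 2 — ω₀ = 1/√(0.00676·1.11e-09) = 3.651e+05 rad/s.
Step 3 — f₀ = ω₀/(2π) = 5.81e+04 Hz.
Step 4 — Series Q: Q = ω₀L/R = 3.651e+05·0.00676/13.8 = 178.8.

(a) f₀ = 5.81e+04 Hz  (b) Q = 178.8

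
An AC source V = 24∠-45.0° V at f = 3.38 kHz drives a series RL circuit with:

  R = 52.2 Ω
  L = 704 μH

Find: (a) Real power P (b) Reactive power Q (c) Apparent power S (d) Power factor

Step 1 — Angular frequency: ω = 2π·f = 2π·3380 = 2.124e+04 rad/s.
Step 2 — Component impedances:
  R: Z = R = 52.2 Ω
  L: Z = jωL = j·2.124e+04·0.000704 = 0 + j14.95 Ω
Step 3 — Series combination: Z_total = R + L = 52.2 + j14.95 Ω = 54.3∠16.0° Ω.
Step 4 — Source phasor: V = 24∠-45.0° V = 16.97 - j16.97 V.
Step 5 — Current: I = V / Z = 0.2144 - j0.3865 A = 0.442∠-61.0° A.
Step 6 — Complex power: S = V·I* = 10.2 + j2.921 VA.
Step 7 — Real power: P = Re(S) = 10.2 W.
Step 8 — Reactive power: Q = Im(S) = 2.921 VAR.
Step 9 — Apparent power: |S| = 10.61 VA.
Step 10 — Power factor: PF = P/|S| = 0.9613 (lagging).

(a) P = 10.2 W  (b) Q = 2.921 VAR  (c) S = 10.61 VA  (d) PF = 0.9613 (lagging)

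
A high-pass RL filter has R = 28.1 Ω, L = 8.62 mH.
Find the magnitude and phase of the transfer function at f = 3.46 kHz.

Step 1 — Angular frequency: ω = 2π·3460 = 2.174e+04 rad/s.
Step 2 — Transfer function: H(jω) = jωL/(R + jωL).
Step 3 — Numerator jωL = j·187.4; denominator R + jωL = 28.1 + j187.4.
Step 4 — H = 0.978 + j0.1467.
Step 5 — Magnitude: |H| = 0.9889 (-0.1 dB); phase: φ = 8.5°.

|H| = 0.9889 (-0.1 dB), φ = 8.5°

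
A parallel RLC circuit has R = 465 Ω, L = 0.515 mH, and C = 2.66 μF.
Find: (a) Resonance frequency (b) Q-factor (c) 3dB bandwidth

Step 1 — Resonance: ω₀ = 1/√(LC) = 1/√(0.000515·2.66e-06) = 2.702e+04 rad/s.
Step 2 — f₀ = ω₀/(2π) = 4300 Hz.
Step 3 — Parallel Q: Q = R/(ω₀L) = 465/(2.702e+04·0.000515) = 33.42.
Step 4 — Bandwidth: Δω = ω₀/Q = 808.5 rad/s; BW = Δω/(2π) = 128.7 Hz.

(a) f₀ = 4300 Hz  (b) Q = 33.42  (c) BW = 128.7 Hz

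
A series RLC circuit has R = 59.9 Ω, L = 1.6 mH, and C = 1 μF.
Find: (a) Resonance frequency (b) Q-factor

Step 1 — Resonance condition Im(Z)=0 gives ω₀ = 1/√(LC).
Step 2 — ω₀ = 1/√(0.0016·1e-06) = 2.5e+04 rad/s.
Step 3 — f₀ = ω₀/(2π) = 3979 Hz.
Step 4 — Series Q: Q = ω₀L/R = 2.5e+04·0.0016/59.9 = 0.6678.

(a) f₀ = 3979 Hz  (b) Q = 0.6678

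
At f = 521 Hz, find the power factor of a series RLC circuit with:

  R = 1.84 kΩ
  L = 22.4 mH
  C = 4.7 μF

Step 1 — Angular frequency: ω = 2π·f = 2π·521 = 3274 rad/s.
Step 2 — Component impedances:
  R: Z = R = 1840 Ω
  L: Z = jωL = j·3274·0.0224 = 0 + j73.33 Ω
  C: Z = 1/(jωC) = -j/(ω·C) = 0 - j65 Ω
Step 3 — Series combination: Z_total = R + L + C = 1840 + j8.332 Ω = 1840∠0.3° Ω.
Step 4 — Power factor: PF = cos(φ) = Re(Z)/|Z| = 1840/1840 = 1.
Step 5 — Type: Im(Z) = 8.332 ⇒ lagging (phase φ = 0.3°).

PF = 1 (lagging, φ = 0.3°)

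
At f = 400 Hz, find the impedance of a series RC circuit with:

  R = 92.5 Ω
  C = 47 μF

Step 1 — Angular frequency: ω = 2π·f = 2π·400 = 2513 rad/s.
Step 2 — Component impedances:
  R: Z = R = 92.5 Ω
  C: Z = 1/(jωC) = -j/(ω·C) = 0 - j8.466 Ω
Step 3 — Series combination: Z_total = R + C = 92.5 - j8.466 Ω = 92.89∠-5.2° Ω.

Z = 92.5 - j8.466 Ω = 92.89∠-5.2° Ω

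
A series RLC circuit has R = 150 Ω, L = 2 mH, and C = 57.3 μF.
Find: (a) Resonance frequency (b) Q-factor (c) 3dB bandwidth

Step 1 — Resonance condition Im(Z)=0 gives ω₀ = 1/√(LC).
Step 2 — ω₀ = 1/√(0.002·5.73e-05) = 2954 rad/s.
Step 3 — f₀ = ω₀/(2π) = 470.1 Hz.
Step 4 — Series Q: Q = ω₀L/R = 2954·0.002/150 = 0.03939.
Step 5 — 3dB bandwidth: Δω = ω₀/Q = 7.5e+04 rad/s; BW = Δω/(2π) = 1.194e+04 Hz.

(a) f₀ = 470.1 Hz  (b) Q = 0.03939  (c) BW = 1.194e+04 Hz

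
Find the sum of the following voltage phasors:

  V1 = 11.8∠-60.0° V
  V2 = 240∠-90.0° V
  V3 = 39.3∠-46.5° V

Step 1 — Convert each phasor to rectangular form:
  V1 = 11.8·(cos(-60.0°) + j·sin(-60.0°)) = 5.9 - j10.22 V
  V2 = 240·(cos(-90.0°) + j·sin(-90.0°)) = 0 - j240 V
  V3 = 39.3·(cos(-46.5°) + j·sin(-46.5°)) = 27.05 - j28.51 V
Step 2 — Sum components: V_total = 32.95 - j278.7 V.
Step 3 — Convert to polar: |V_total| = 280.7 V, ∠V_total = -83.3°.

V_total = 280.7∠-83.3° V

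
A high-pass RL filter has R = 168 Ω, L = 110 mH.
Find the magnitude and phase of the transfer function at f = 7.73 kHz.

Step 1 — Angular frequency: ω = 2π·7730 = 4.857e+04 rad/s.
Step 2 — Transfer function: H(jω) = jωL/(R + jωL).
Step 3 — Numerator jωL = j·5343; denominator R + jωL = 168 + j5343.
Step 4 — H = 0.999 + j0.03141.
Step 5 — Magnitude: |H| = 0.9995 (-0.0 dB); phase: φ = 1.8°.

|H| = 0.9995 (-0.0 dB), φ = 1.8°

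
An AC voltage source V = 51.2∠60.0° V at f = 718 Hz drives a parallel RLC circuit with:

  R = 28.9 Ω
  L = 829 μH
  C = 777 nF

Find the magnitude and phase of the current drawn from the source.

Step 1 — Angular frequency: ω = 2π·f = 2π·718 = 4511 rad/s.
Step 2 — Component impedances:
  R: Z = R = 28.9 Ω
  L: Z = jωL = j·4511·0.000829 = 0 + j3.74 Ω
  C: Z = 1/(jωC) = -j/(ω·C) = 0 - j285.3 Ω
Step 3 — Parallel combination: 1/Z_total = 1/R + 1/L + 1/C; Z_total = 0.4885 + j3.726 Ω = 3.757∠82.5° Ω.
Step 4 — Source phasor: V = 51.2∠60.0° V = 25.6 + j44.34 V.
Step 5 — Ohm's law: I = V / Z_total = (25.6 + j44.34) / (0.4885 + j3.726) = 12.59 - j5.221 A.
Step 6 — Convert to polar: |I| = 13.63 A, ∠I = -22.5°.

I = 13.63∠-22.5° A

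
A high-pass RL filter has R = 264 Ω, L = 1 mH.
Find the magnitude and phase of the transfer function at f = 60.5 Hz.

Step 1 — Angular frequency: ω = 2π·60.5 = 380.1 rad/s.
Step 2 — Transfer function: H(jω) = jωL/(R + jωL).
Step 3 — Numerator jωL = j·0.3801; denominator R + jωL = 264 + j0.3801.
Step 4 — H = 2.073e-06 + j0.00144.
Step 5 — Magnitude: |H| = 0.00144 (-56.8 dB); phase: φ = 89.9°.

|H| = 0.00144 (-56.8 dB), φ = 89.9°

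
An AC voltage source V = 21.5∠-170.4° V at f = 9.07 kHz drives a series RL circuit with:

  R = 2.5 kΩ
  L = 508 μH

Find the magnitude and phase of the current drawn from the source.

Step 1 — Angular frequency: ω = 2π·f = 2π·9070 = 5.699e+04 rad/s.
Step 2 — Component impedances:
  R: Z = R = 2500 Ω
  L: Z = jωL = j·5.699e+04·0.000508 = 0 + j28.95 Ω
Step 3 — Series combination: Z_total = R + L = 2500 + j28.95 Ω = 2500∠0.7° Ω.
Step 4 — Source phasor: V = 21.5∠-170.4° V = -21.2 - j3.586 V.
Step 5 — Ohm's law: I = V / Z_total = (-21.2 - j3.586) / (2500 + j28.95) = -0.008495 - j0.001336 A.
Step 6 — Convert to polar: |I| = 0.008599 A, ∠I = -171.1°.

I = 0.008599∠-171.1° A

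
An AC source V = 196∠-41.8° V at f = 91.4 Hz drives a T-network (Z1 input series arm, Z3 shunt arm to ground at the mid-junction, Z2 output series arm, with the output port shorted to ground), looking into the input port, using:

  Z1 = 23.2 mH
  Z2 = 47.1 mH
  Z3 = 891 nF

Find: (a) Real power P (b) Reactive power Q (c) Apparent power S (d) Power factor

Step 1 — Angular frequency: ω = 2π·f = 2π·91.4 = 574.3 rad/s.
Step 2 — Component impedances:
  Z1: Z = jωL = j·574.3·0.0232 = 0 + j13.32 Ω
  Z2: Z = jωL = j·574.3·0.0471 = 0 + j27.05 Ω
  Z3: Z = 1/(jωC) = -j/(ω·C) = 0 - j1954 Ω
Step 3 — With the output port shorted to ground, the output series arm Z2 runs from the junction to ground; the shunt arm Z3 also runs from the junction to ground. They appear in parallel: Z3 || Z2 = 0 + j27.43 Ω.
Step 4 — Series with input arm Z1: Z_in = Z1 + (Z3 || Z2) = 0 + j40.75 Ω = 40.75∠90.0° Ω.
Step 5 — Source phasor: V = 196∠-41.8° V = 146.1 - j130.6 V.
Step 6 — Current: I = V / Z = -3.206 - j3.585 A = 4.81∠-131.8° A.
Step 7 — Complex power: S = V·I* = 0 + j942.7 VA.
Step 8 — Real power: P = Re(S) = 0 W.
Step 9 — Reactive power: Q = Im(S) = 942.7 VAR.
Step 10 — Apparent power: |S| = 942.7 VA.
Step 11 — Power factor: PF = P/|S| = 0 (lagging).

(a) P = 0 W  (b) Q = 942.7 VAR  (c) S = 942.7 VA  (d) PF = 0 (lagging)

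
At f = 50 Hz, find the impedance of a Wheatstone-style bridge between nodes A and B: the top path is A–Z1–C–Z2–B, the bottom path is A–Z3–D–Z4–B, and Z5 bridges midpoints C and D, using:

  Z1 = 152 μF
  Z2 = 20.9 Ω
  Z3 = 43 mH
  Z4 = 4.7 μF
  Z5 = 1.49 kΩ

Step 1 — Angular frequency: ω = 2π·f = 2π·50 = 314.2 rad/s.
Step 2 — Component impedances:
  Z1: Z = 1/(jωC) = -j/(ω·C) = 0 - j20.94 Ω
  Z2: Z = R = 20.9 Ω
  Z3: Z = jωL = j·314.2·0.043 = 0 + j13.51 Ω
  Z4: Z = 1/(jωC) = -j/(ω·C) = 0 - j677.3 Ω
  Z5: Z = R = 1490 Ω
Step 3 — Bridge requires nodal analysis (the Z5 bridge couples midpoints C and D, so the two paths cannot be reduced to a simple series/parallel combination). Setting node B to ground and injecting 1 A at node A, the 3-node admittance system at A, C, D solves to V_A = Z_AB = 19.91 - j20.9 Ω = 28.87∠-46.4° Ω.

Z = 19.91 - j20.9 Ω = 28.87∠-46.4° Ω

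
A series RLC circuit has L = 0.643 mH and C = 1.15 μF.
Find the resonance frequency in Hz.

Step 1 — Resonance condition Im(Z)=0 gives ω₀ = 1/√(LC).
Step 2 — ω₀ = 1/√(0.000643·1.15e-06) = 3.677e+04 rad/s.
Step 3 — f₀ = ω₀/(2π) = 5853 Hz.

f₀ = 5853 Hz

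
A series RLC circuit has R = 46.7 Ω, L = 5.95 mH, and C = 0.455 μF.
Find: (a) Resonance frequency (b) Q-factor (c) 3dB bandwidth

Step 1 — Resonance: ω₀ = 1/√(LC) = 1/√(0.00595·4.55e-07) = 1.922e+04 rad/s.
Step 2 — f₀ = ω₀/(2π) = 3059 Hz.
Step 3 — Series Q: Q = ω₀L/R = 1.922e+04·0.00595/46.7 = 2.449.
Step 4 — Bandwidth: Δω = ω₀/Q = 7849 rad/s; BW = Δω/(2π) = 1249 Hz.

(a) f₀ = 3059 Hz  (b) Q = 2.449  (c) BW = 1249 Hz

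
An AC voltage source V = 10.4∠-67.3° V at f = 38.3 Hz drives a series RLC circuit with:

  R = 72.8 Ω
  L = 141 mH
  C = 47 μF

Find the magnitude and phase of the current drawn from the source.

Step 1 — Angular frequency: ω = 2π·f = 2π·38.3 = 240.6 rad/s.
Step 2 — Component impedances:
  R: Z = R = 72.8 Ω
  L: Z = jωL = j·240.6·0.141 = 0 + j33.93 Ω
  C: Z = 1/(jωC) = -j/(ω·C) = 0 - j88.41 Ω
Step 3 — Series combination: Z_total = R + L + C = 72.8 - j54.48 Ω = 90.93∠-36.8° Ω.
Step 4 — Source phasor: V = 10.4∠-67.3° V = 4.013 - j9.594 V.
Step 5 — Ohm's law: I = V / Z_total = (4.013 - j9.594) / (72.8 - j54.48) = 0.09856 - j0.05803 A.
Step 6 — Convert to polar: |I| = 0.1144 A, ∠I = -30.5°.

I = 0.1144∠-30.5° A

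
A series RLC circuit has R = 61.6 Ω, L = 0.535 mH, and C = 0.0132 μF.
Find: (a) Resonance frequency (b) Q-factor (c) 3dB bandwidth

Step 1 — Resonance: ω₀ = 1/√(LC) = 1/√(0.000535·1.32e-08) = 3.763e+05 rad/s.
Step 2 — f₀ = ω₀/(2π) = 5.989e+04 Hz.
Step 3 — Series Q: Q = ω₀L/R = 3.763e+05·0.000535/61.6 = 3.268.
Step 4 — Bandwidth: Δω = ω₀/Q = 1.151e+05 rad/s; BW = Δω/(2π) = 1.833e+04 Hz.

(a) f₀ = 5.989e+04 Hz  (b) Q = 3.268  (c) BW = 1.833e+04 Hz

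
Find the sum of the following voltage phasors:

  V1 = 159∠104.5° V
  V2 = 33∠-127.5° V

Step 1 — Convert each phasor to rectangular form:
  V1 = 159·(cos(104.5°) + j·sin(104.5°)) = -39.81 + j153.9 V
  V2 = 33·(cos(-127.5°) + j·sin(-127.5°)) = -20.09 - j26.18 V
Step 2 — Sum components: V_total = -59.9 + j127.8 V.
Step 3 — Convert to polar: |V_total| = 141.1 V, ∠V_total = 115.1°.

V_total = 141.1∠115.1° V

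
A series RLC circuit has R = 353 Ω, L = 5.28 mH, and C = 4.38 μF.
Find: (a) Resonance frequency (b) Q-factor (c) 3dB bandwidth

Step 1 — Resonance condition Im(Z)=0 gives ω₀ = 1/√(LC).
Step 2 — ω₀ = 1/√(0.00528·4.38e-06) = 6576 rad/s.
Step 3 — f₀ = ω₀/(2π) = 1047 Hz.
Step 4 — Series Q: Q = ω₀L/R = 6576·0.00528/353 = 0.09836.
Step 5 — 3dB bandwidth: Δω = ω₀/Q = 6.686e+04 rad/s; BW = Δω/(2π) = 1.064e+04 Hz.

(a) f₀ = 1047 Hz  (b) Q = 0.09836  (c) BW = 1.064e+04 Hz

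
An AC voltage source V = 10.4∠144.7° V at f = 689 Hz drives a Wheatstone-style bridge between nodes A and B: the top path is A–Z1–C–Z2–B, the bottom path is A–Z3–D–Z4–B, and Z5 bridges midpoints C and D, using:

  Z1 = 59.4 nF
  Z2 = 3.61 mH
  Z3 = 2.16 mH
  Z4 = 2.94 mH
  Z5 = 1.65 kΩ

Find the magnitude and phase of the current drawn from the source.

Step 1 — Angular frequency: ω = 2π·f = 2π·689 = 4329 rad/s.
Step 2 — Component impedances:
  Z1: Z = 1/(jωC) = -j/(ω·C) = 0 - j3889 Ω
  Z2: Z = jωL = j·4329·0.00361 = 0 + j15.63 Ω
  Z3: Z = jωL = j·4329·0.00216 = 0 + j9.351 Ω
  Z4: Z = jωL = j·4329·0.00294 = 0 + j12.73 Ω
  Z5: Z = R = 1650 Ω
Step 3 — Bridge requires nodal analysis (the Z5 bridge couples midpoints C and D, so the two paths cannot be reduced to a simple series/parallel combination). Setting node B to ground and injecting 1 A at node A, the 3-node admittance system at A, C, D solves to V_A = Z_AB = 0.1007 + j22.2 Ω = 22.2∠89.7° Ω.
Step 4 — Source phasor: V = 10.4∠144.7° V = -8.488 + j6.01 V.
Step 5 — Ohm's law: I = V / Z_total = (-8.488 + j6.01) / (0.1007 + j22.2) = 0.2689 + j0.3835 A.
Step 6 — Convert to polar: |I| = 0.4684 A, ∠I = 55.0°.

I = 0.4684∠55.0° A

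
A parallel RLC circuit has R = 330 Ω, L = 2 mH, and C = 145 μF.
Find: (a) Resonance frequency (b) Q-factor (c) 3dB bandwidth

Step 1 — Resonance: ω₀ = 1/√(LC) = 1/√(0.002·0.000145) = 1857 rad/s.
Step 2 — f₀ = ω₀/(2π) = 295.5 Hz.
Step 3 — Parallel Q: Q = R/(ω₀L) = 330/(1857·0.002) = 88.86.
Step 4 — Bandwidth: Δω = ω₀/Q = 20.9 rad/s; BW = Δω/(2π) = 3.326 Hz.

(a) f₀ = 295.5 Hz  (b) Q = 88.86  (c) BW = 3.326 Hz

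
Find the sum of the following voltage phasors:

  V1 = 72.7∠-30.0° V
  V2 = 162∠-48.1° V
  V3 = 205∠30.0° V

Step 1 — Convert each phasor to rectangular form:
  V1 = 72.7·(cos(-30.0°) + j·sin(-30.0°)) = 62.96 - j36.35 V
  V2 = 162·(cos(-48.1°) + j·sin(-48.1°)) = 108.2 - j120.6 V
  V3 = 205·(cos(30.0°) + j·sin(30.0°)) = 177.5 + j102.5 V
Step 2 — Sum components: V_total = 348.7 - j54.43 V.
Step 3 — Convert to polar: |V_total| = 352.9 V, ∠V_total = -8.9°.

V_total = 352.9∠-8.9° V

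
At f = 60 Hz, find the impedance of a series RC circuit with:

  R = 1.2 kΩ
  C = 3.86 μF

Step 1 — Angular frequency: ω = 2π·f = 2π·60 = 377 rad/s.
Step 2 — Component impedances:
  R: Z = R = 1200 Ω
  C: Z = 1/(jωC) = -j/(ω·C) = 0 - j687.2 Ω
Step 3 — Series combination: Z_total = R + C = 1200 - j687.2 Ω = 1383∠-29.8° Ω.

Z = 1200 - j687.2 Ω = 1383∠-29.8° Ω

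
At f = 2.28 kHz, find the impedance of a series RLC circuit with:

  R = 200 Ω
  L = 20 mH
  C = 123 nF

Step 1 — Angular frequency: ω = 2π·f = 2π·2280 = 1.433e+04 rad/s.
Step 2 — Component impedances:
  R: Z = R = 200 Ω
  L: Z = jωL = j·1.433e+04·0.02 = 0 + j286.5 Ω
  C: Z = 1/(jωC) = -j/(ω·C) = 0 - j567.5 Ω
Step 3 — Series combination: Z_total = R + L + C = 200 - j281 Ω = 344.9∠-54.6° Ω.

Z = 200 - j281 Ω = 344.9∠-54.6° Ω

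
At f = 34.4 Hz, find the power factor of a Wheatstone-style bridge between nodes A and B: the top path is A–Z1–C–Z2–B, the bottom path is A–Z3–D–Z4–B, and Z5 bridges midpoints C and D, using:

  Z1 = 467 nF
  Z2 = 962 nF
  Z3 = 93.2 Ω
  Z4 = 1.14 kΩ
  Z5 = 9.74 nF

Step 1 — Angular frequency: ω = 2π·f = 2π·34.4 = 216.1 rad/s.
Step 2 — Component impedances:
  Z1: Z = 1/(jωC) = -j/(ω·C) = 0 - j9907 Ω
  Z2: Z = 1/(jωC) = -j/(ω·C) = 0 - j4809 Ω
  Z3: Z = R = 93.2 Ω
  Z4: Z = R = 1140 Ω
  Z5: Z = 1/(jωC) = -j/(ω·C) = 0 - j4.75e+05 Ω
Step 3 — Bridge requires nodal analysis (the Z5 bridge couples midpoints C and D, so the two paths cannot be reduced to a simple series/parallel combination). Setting node B to ground and injecting 1 A at node A, the 3-node admittance system at A, C, D solves to V_A = Z_AB = 1224 - j103.7 Ω = 1229∠-4.8° Ω.
Step 4 — Power factor: PF = cos(φ) = Re(Z)/|Z| = 1224.4/1228.8 = 0.9964.
Step 5 — Type: Im(Z) = -103.7 ⇒ leading (phase φ = -4.8°).

PF = 0.9964 (leading, φ = -4.8°)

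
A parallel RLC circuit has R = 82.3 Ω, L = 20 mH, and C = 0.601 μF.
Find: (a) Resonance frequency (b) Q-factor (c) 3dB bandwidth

Step 1 — Resonance: ω₀ = 1/√(LC) = 1/√(0.02·6.01e-07) = 9121 rad/s.
Step 2 — f₀ = ω₀/(2π) = 1452 Hz.
Step 3 — Parallel Q: Q = R/(ω₀L) = 82.3/(9121·0.02) = 0.4512.
Step 4 — Bandwidth: Δω = ω₀/Q = 2.022e+04 rad/s; BW = Δω/(2π) = 3218 Hz.

(a) f₀ = 1452 Hz  (b) Q = 0.4512  (c) BW = 3218 Hz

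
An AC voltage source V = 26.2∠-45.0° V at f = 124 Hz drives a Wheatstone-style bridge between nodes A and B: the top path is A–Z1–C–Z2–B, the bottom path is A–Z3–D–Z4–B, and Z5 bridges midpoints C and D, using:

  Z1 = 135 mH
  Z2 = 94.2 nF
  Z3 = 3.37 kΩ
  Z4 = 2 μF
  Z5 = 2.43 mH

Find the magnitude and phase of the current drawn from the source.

Step 1 — Angular frequency: ω = 2π·f = 2π·124 = 779.1 rad/s.
Step 2 — Component impedances:
  Z1: Z = jωL = j·779.1·0.135 = 0 + j105.2 Ω
  Z2: Z = 1/(jωC) = -j/(ω·C) = 0 - j1.363e+04 Ω
  Z3: Z = R = 3370 Ω
  Z4: Z = 1/(jωC) = -j/(ω·C) = 0 - j641.8 Ω
  Z5: Z = jωL = j·779.1·0.00243 = 0 + j1.893 Ω
Step 3 — Bridge requires nodal analysis (the Z5 bridge couples midpoints C and D, so the two paths cannot be reduced to a simple series/parallel combination). Setting node B to ground and injecting 1 A at node A, the 3-node admittance system at A, C, D solves to V_A = Z_AB = 3.393 - j506.1 Ω = 506.1∠-89.6° Ω.
Step 4 — Source phasor: V = 26.2∠-45.0° V = 18.53 - j18.53 V.
Step 5 — Ohm's law: I = V / Z_total = (18.53 - j18.53) / (3.393 - j506.1) = 0.03685 + j0.03636 A.
Step 6 — Convert to polar: |I| = 0.05177 A, ∠I = 44.6°.

I = 0.05177∠44.6° A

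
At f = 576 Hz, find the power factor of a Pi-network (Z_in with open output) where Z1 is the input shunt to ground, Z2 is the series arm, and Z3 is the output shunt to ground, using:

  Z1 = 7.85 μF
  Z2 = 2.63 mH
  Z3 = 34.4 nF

Step 1 — Angular frequency: ω = 2π·f = 2π·576 = 3619 rad/s.
Step 2 — Component impedances:
  Z1: Z = 1/(jωC) = -j/(ω·C) = 0 - j35.2 Ω
  Z2: Z = jωL = j·3619·0.00263 = 0 + j9.518 Ω
  Z3: Z = 1/(jωC) = -j/(ω·C) = 0 - j8032 Ω
Step 3 — With open output, the series arm Z2 and the output shunt Z3 appear in series to ground: Z2 + Z3 = 0 - j8023 Ω.
Step 4 — Parallel with input shunt Z1: Z_in = Z1 || (Z2 + Z3) = 0 - j35.05 Ω = 35.05∠-90.0° Ω.
Step 5 — Power factor: PF = cos(φ) = Re(Z)/|Z| = 0/35.05 = 0.
Step 6 — Type: Im(Z) = -35.05 ⇒ leading (phase φ = -90.0°).

PF = 0 (leading, φ = -90.0°)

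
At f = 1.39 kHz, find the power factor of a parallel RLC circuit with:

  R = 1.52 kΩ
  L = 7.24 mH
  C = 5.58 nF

Step 1 — Angular frequency: ω = 2π·f = 2π·1390 = 8734 rad/s.
Step 2 — Component impedances:
  R: Z = R = 1520 Ω
  L: Z = jωL = j·8734·0.00724 = 0 + j63.23 Ω
  C: Z = 1/(jωC) = -j/(ω·C) = 0 - j2.052e+04 Ω
Step 3 — Parallel combination: 1/Z_total = 1/R + 1/L + 1/C; Z_total = 2.642 + j63.32 Ω = 63.37∠87.6° Ω.
Step 4 — Power factor: PF = cos(φ) = Re(Z)/|Z| = 2.642/63.37 = 0.04169.
Step 5 — Type: Im(Z) = 63.32 ⇒ lagging (phase φ = 87.6°).

PF = 0.04169 (lagging, φ = 87.6°)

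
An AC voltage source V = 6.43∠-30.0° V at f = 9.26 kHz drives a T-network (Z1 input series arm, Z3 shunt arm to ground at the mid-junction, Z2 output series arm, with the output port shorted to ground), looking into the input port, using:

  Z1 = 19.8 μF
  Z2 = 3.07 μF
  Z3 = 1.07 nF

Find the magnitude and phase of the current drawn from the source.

Step 1 — Angular frequency: ω = 2π·f = 2π·9260 = 5.818e+04 rad/s.
Step 2 — Component impedances:
  Z1: Z = 1/(jωC) = -j/(ω·C) = 0 - j0.868 Ω
  Z2: Z = 1/(jωC) = -j/(ω·C) = 0 - j5.598 Ω
  Z3: Z = 1/(jωC) = -j/(ω·C) = 0 - j1.606e+04 Ω
Step 3 — With the output port shorted to ground, the output series arm Z2 runs from the junction to ground; the shunt arm Z3 also runs from the junction to ground. They appear in parallel: Z3 || Z2 = 0 - j5.597 Ω.
Step 4 — Series with input arm Z1: Z_in = Z1 + (Z3 || Z2) = 0 - j6.465 Ω = 6.465∠-90.0° Ω.
Step 5 — Source phasor: V = 6.43∠-30.0° V = 5.569 - j3.215 V.
Step 6 — Ohm's law: I = V / Z_total = (5.569 - j3.215) / (0 - j6.465) = 0.4973 + j0.8614 A.
Step 7 — Convert to polar: |I| = 0.9946 A, ∠I = 60.0°.

I = 0.9946∠60.0° A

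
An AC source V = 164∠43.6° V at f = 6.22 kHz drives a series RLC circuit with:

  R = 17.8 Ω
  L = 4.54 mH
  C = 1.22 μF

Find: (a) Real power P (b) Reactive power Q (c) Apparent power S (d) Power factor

Step 1 — Angular frequency: ω = 2π·f = 2π·6220 = 3.908e+04 rad/s.
Step 2 — Component impedances:
  R: Z = R = 17.8 Ω
  L: Z = jωL = j·3.908e+04·0.00454 = 0 + j177.4 Ω
  C: Z = 1/(jωC) = -j/(ω·C) = 0 - j20.97 Ω
Step 3 — Series combination: Z_total = R + L + C = 17.8 + j156.5 Ω = 157.5∠83.5° Ω.
Step 4 — Source phasor: V = 164∠43.6° V = 118.8 + j113.1 V.
Step 5 — Current: I = V / Z = 0.7989 - j0.6682 A = 1.041∠-39.9° A.
Step 6 — Complex power: S = V·I* = 19.31 + j169.7 VA.
Step 7 — Real power: P = Re(S) = 19.31 W.
Step 8 — Reactive power: Q = Im(S) = 169.7 VAR.
Step 9 — Apparent power: |S| = 170.8 VA.
Step 10 — Power factor: PF = P/|S| = 0.113 (lagging).

(a) P = 19.31 W  (b) Q = 169.7 VAR  (c) S = 170.8 VA  (d) PF = 0.113 (lagging)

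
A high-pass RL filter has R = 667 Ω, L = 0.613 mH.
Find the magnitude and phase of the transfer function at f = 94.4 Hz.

Step 1 — Angular frequency: ω = 2π·94.4 = 593.1 rad/s.
Step 2 — Transfer function: H(jω) = jωL/(R + jωL).
Step 3 — Numerator jωL = j·0.3636; denominator R + jωL = 667 + j0.3636.
Step 4 — H = 2.971e-07 + j0.0005451.
Step 5 — Magnitude: |H| = 0.0005451 (-65.3 dB); phase: φ = 90.0°.

|H| = 0.0005451 (-65.3 dB), φ = 90.0°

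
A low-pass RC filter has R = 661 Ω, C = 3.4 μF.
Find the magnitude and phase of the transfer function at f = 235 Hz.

Step 1 — Angular frequency: ω = 2π·235 = 1477 rad/s.
Step 2 — Transfer function: H(jω) = 1/(1 + jωRC).
Step 3 — Denominator: 1 + jωRC = 1 + j·1477·661·3.4e-06 = 1 + j3.318.
Step 4 — H = 0.08325 - j0.2763.
Step 5 — Magnitude: |H| = 0.2885 (-10.8 dB); phase: φ = -73.2°.

|H| = 0.2885 (-10.8 dB), φ = -73.2°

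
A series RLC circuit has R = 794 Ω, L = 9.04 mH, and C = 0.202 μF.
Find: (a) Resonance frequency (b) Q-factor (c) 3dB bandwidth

Step 1 — Resonance: ω₀ = 1/√(LC) = 1/√(0.00904·2.02e-07) = 2.34e+04 rad/s.
Step 2 — f₀ = ω₀/(2π) = 3724 Hz.
Step 3 — Series Q: Q = ω₀L/R = 2.34e+04·0.00904/794 = 0.2664.
Step 4 — Bandwidth: Δω = ω₀/Q = 8.783e+04 rad/s; BW = Δω/(2π) = 1.398e+04 Hz.

(a) f₀ = 3724 Hz  (b) Q = 0.2664  (c) BW = 1.398e+04 Hz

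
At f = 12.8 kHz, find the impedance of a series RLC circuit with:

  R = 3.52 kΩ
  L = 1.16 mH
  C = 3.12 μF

Step 1 — Angular frequency: ω = 2π·f = 2π·1.28e+04 = 8.042e+04 rad/s.
Step 2 — Component impedances:
  R: Z = R = 3520 Ω
  L: Z = jωL = j·8.042e+04·0.00116 = 0 + j93.29 Ω
  C: Z = 1/(jωC) = -j/(ω·C) = 0 - j3.985 Ω
Step 3 — Series combination: Z_total = R + L + C = 3520 + j89.31 Ω = 3521∠1.5° Ω.

Z = 3520 + j89.31 Ω = 3521∠1.5° Ω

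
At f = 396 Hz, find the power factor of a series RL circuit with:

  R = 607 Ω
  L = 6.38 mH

Step 1 — Angular frequency: ω = 2π·f = 2π·396 = 2488 rad/s.
Step 2 — Component impedances:
  R: Z = R = 607 Ω
  L: Z = jωL = j·2488·0.00638 = 0 + j15.87 Ω
Step 3 — Series combination: Z_total = R + L = 607 + j15.87 Ω = 607.2∠1.5° Ω.
Step 4 — Power factor: PF = cos(φ) = Re(Z)/|Z| = 607/607.2 = 0.9997.
Step 5 — Type: Im(Z) = 15.87 ⇒ lagging (phase φ = 1.5°).

PF = 0.9997 (lagging, φ = 1.5°)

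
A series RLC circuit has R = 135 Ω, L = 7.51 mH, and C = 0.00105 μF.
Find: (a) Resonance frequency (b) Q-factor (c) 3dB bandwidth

Step 1 — Resonance: ω₀ = 1/√(LC) = 1/√(0.00751·1.05e-09) = 3.561e+05 rad/s.
Step 2 — f₀ = ω₀/(2π) = 5.668e+04 Hz.
Step 3 — Series Q: Q = ω₀L/R = 3.561e+05·0.00751/135 = 19.81.
Step 4 — Bandwidth: Δω = ω₀/Q = 1.798e+04 rad/s; BW = Δω/(2π) = 2861 Hz.

(a) f₀ = 5.668e+04 Hz  (b) Q = 19.81  (c) BW = 2861 Hz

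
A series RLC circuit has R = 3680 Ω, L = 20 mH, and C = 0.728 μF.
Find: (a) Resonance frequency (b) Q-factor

Step 1 — Resonance condition Im(Z)=0 gives ω₀ = 1/√(LC).
Step 2 — ω₀ = 1/√(0.02·7.28e-07) = 8287 rad/s.
Step 3 — f₀ = ω₀/(2π) = 1319 Hz.
Step 4 — Series Q: Q = ω₀L/R = 8287·0.02/3680 = 0.04504.

(a) f₀ = 1319 Hz  (b) Q = 0.04504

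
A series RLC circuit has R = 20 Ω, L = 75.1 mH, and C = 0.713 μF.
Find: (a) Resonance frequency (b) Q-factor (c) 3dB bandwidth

Step 1 — Resonance condition Im(Z)=0 gives ω₀ = 1/√(LC).
Step 2 — ω₀ = 1/√(0.0751·7.13e-07) = 4322 rad/s.
Step 3 — f₀ = ω₀/(2π) = 687.8 Hz.
Step 4 — Series Q: Q = ω₀L/R = 4322·0.0751/20 = 16.23.
Step 5 — 3dB bandwidth: Δω = ω₀/Q = 266.3 rad/s; BW = Δω/(2π) = 42.38 Hz.

(a) f₀ = 687.8 Hz  (b) Q = 16.23  (c) BW = 42.38 Hz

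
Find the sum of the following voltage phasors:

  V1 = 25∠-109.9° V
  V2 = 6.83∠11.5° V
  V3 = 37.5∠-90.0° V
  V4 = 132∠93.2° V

Step 1 — Convert each phasor to rectangular form:
  V1 = 25·(cos(-109.9°) + j·sin(-109.9°)) = -8.509 - j23.51 V
  V2 = 6.83·(cos(11.5°) + j·sin(11.5°)) = 6.693 + j1.362 V
  V3 = 37.5·(cos(-90.0°) + j·sin(-90.0°)) = 0 - j37.5 V
  V4 = 132·(cos(93.2°) + j·sin(93.2°)) = -7.368 + j131.8 V
Step 2 — Sum components: V_total = -9.185 + j72.15 V.
Step 3 — Convert to polar: |V_total| = 72.73 V, ∠V_total = 97.3°.

V_total = 72.73∠97.3° V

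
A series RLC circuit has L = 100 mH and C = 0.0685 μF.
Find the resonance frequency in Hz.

Step 1 — Resonance condition Im(Z)=0 gives ω₀ = 1/√(LC).
Step 2 — ω₀ = 1/√(0.1·6.85e-08) = 1.208e+04 rad/s.
Step 3 — f₀ = ω₀/(2π) = 1923 Hz.

f₀ = 1923 Hz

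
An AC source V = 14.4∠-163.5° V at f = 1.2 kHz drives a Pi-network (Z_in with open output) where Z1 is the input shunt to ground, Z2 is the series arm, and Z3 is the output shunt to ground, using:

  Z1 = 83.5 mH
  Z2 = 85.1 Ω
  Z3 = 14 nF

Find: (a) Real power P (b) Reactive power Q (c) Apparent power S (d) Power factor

Step 1 — Angular frequency: ω = 2π·f = 2π·1200 = 7540 rad/s.
Step 2 — Component impedances:
  Z1: Z = jωL = j·7540·0.0835 = 0 + j629.6 Ω
  Z2: Z = R = 85.1 Ω
  Z3: Z = 1/(jωC) = -j/(ω·C) = 0 - j9474 Ω
Step 3 — With open output, the series arm Z2 and the output shunt Z3 appear in series to ground: Z2 + Z3 = 85.1 - j9474 Ω.
Step 4 — Parallel with input shunt Z1: Z_in = Z1 || (Z2 + Z3) = 0.4312 + j674.4 Ω = 674.4∠90.0° Ω.
Step 5 — Source phasor: V = 14.4∠-163.5° V = -13.81 - j4.09 V.
Step 6 — Current: I = V / Z = -0.006078 + j0.02047 A = 0.02135∠106.5° A.
Step 7 — Complex power: S = V·I* = 0.0001966 + j0.3075 VA.
Step 8 — Real power: P = Re(S) = 0.0001966 W.
Step 9 — Reactive power: Q = Im(S) = 0.3075 VAR.
Step 10 — Apparent power: |S| = 0.3075 VA.
Step 11 — Power factor: PF = P/|S| = 0.0006394 (lagging).

(a) P = 0.0001966 W  (b) Q = 0.3075 VAR  (c) S = 0.3075 VA  (d) PF = 0.0006394 (lagging)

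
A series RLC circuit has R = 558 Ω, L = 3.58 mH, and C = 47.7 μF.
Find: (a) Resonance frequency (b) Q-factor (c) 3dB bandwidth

Step 1 — Resonance: ω₀ = 1/√(LC) = 1/√(0.00358·4.77e-05) = 2420 rad/s.
Step 2 — f₀ = ω₀/(2π) = 385.1 Hz.
Step 3 — Series Q: Q = ω₀L/R = 2420·0.00358/558 = 0.01553.
Step 4 — Bandwidth: Δω = ω₀/Q = 1.559e+05 rad/s; BW = Δω/(2π) = 2.481e+04 Hz.

(a) f₀ = 385.1 Hz  (b) Q = 0.01553  (c) BW = 2.481e+04 Hz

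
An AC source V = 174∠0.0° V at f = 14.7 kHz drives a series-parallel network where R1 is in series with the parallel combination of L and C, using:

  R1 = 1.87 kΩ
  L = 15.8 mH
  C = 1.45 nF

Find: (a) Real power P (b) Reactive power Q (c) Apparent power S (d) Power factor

Step 1 — Angular frequency: ω = 2π·f = 2π·1.47e+04 = 9.236e+04 rad/s.
Step 2 — Component impedances:
  R1: Z = R = 1870 Ω
  L: Z = jωL = j·9.236e+04·0.0158 = 0 + j1459 Ω
  C: Z = 1/(jωC) = -j/(ω·C) = 0 - j7467 Ω
Step 3 — Parallel branch: L || C = 1/(1/L + 1/C) = 0 + j1814 Ω.
Step 4 — Series with R1: Z_total = R1 + (L || C) = 1870 + j1814 Ω = 2605∠44.1° Ω.
Step 5 — Source phasor: V = 174∠0.0° V = 174 V.
Step 6 — Current: I = V / Z = 0.04794 - j0.0465 A = 0.06679∠-44.1° A.
Step 7 — Complex power: S = V·I* = 8.342 + j8.091 VA.
Step 8 — Real power: P = Re(S) = 8.342 W.
Step 9 — Reactive power: Q = Im(S) = 8.091 VAR.
Step 10 — Apparent power: |S| = 11.62 VA.
Step 11 — Power factor: PF = P/|S| = 0.7178 (lagging).

(a) P = 8.342 W  (b) Q = 8.091 VAR  (c) S = 11.62 VA  (d) PF = 0.7178 (lagging)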